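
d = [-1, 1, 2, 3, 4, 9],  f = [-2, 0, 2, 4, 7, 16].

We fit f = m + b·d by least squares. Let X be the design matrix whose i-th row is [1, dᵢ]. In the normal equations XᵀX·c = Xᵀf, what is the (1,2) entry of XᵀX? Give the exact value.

Row 1 ↔ basis 1, column 2 ↔ basis d, so (XᵀX)_{1,2} = Σᵢ d = (1)·(-1) + (1)·(1) + (1)·(2) + (1)·(3) + (1)·(4) + (1)·(9) = 18.

18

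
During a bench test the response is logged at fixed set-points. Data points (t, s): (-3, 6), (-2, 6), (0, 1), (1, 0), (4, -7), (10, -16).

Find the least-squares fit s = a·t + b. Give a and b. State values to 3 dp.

a = -1.776, b = 1.294

Normal-equation sums: Σt·t = 130, Σt = 10, Σ1 = 6.
And Σt·s = -218, Σs = -10.
det = 130·6 − 10² = 680.
a = ((-218)·6 − 10·(-10))/680 = -151/85; b = (130·(-10) − 10·(-218))/680 = 22/17.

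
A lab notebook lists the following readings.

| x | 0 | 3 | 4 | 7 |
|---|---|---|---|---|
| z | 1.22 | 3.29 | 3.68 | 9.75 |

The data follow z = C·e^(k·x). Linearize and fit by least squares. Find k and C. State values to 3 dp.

Taking logs, ln z = k·x + ln C, so regress ln z on x.
Σx = 14.0000, Σ(x)² = 74.0000, Σln z = 4.9699, Σx·ln z = 24.7252.
Equations: 74.0000·k + 14.0000·ln C = 24.7252;  14.0000·k + 4·ln C = 4.9699.
Δ = 74.0000·4 − (14.0000)² = 100.0000; k = (24.7252·4 − 14.0000·4.9699)/100.0000 = 0.29322, ln C = (74.0000·4.9699 − 14.0000·24.7252)/100.0000 = 0.21621, so C = exp(0.21621) = 1.24137.

k = 0.293, C = 1.241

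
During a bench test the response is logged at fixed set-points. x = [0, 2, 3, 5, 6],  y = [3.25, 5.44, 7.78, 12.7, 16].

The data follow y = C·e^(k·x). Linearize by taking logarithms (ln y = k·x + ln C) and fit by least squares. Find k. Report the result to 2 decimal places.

k = 0.27

With ln yᵢ as the transformed response and xᵢ as the regressor:
Sums: Σx = 16.0000, Σ(x)² = 74.0000, Σln y = 10.2382, Σx·ln y = 38.8858.
Normal system: [[74.0000, 16.0000]; [16.0000, 5]]·[k, ln C]ᵀ = [38.8858, 10.2382]ᵀ.
Solving (det = 114.0000): k = 0.26858, ln C = 1.18819.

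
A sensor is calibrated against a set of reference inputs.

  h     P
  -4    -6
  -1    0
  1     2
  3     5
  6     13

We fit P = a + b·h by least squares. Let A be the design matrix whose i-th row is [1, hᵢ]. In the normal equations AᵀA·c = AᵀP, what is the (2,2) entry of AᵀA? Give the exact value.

63

Row 2 ↔ basis h, column 2 ↔ basis h, so (AᵀA)_{2,2} = Σᵢ (h)·(h) = (-4)·(-4) + (-1)·(-1) + (1)·(1) + (3)·(3) + (6)·(6) = 63.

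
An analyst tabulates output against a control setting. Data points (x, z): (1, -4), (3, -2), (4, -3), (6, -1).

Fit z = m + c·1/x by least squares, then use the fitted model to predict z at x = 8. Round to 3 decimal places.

The normal system MᵀM·[m, c]ᵀ = Mᵀz is [[4, 7/4]; [7/4, 173/144]]·[m, c]ᵀ = [-10, -67/12]ᵀ.
Eliminating c: (173/144)·(row 1) − (7/4)·(row 2) gives (251/144)·m = (173/144)·(-10) − (7/4)·(-67/12) = -323/144, so m = -323/251.
Then c = ((-67/12) − (7/4)·(-323/251))/(173/144) = -696/251.
At x = 8: ẑ = (-323/251)·(1) + (-696/251)·(1/8) = -410/251.

ẑ = -1.633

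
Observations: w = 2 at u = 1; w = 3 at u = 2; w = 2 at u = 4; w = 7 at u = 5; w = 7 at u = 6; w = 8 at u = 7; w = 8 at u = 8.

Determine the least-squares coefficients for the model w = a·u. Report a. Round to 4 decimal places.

a = 1.0923

The normal equations are: 195·a = 213.
a = 213/195 = 1.09231.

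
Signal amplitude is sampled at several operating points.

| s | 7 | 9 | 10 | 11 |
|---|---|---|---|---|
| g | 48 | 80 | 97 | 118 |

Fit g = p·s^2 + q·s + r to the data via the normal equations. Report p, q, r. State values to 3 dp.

p = 0.864, q = 1.864, r = -7.273

The normal equations are: 33603·p + 3403·q + 351·r = 32810;  3403·p + 351·q + 37·r = 3324;  351·p + 37·q + 4·r = 343.
(Σs^2·s^2 = 33603, Σs^2·s = 3403, Σs^2 = 351, Σs·s = 351, Σs = 37, Σ1 = 4, Σs^2·g = 32810, Σs·g = 3324, Σg = 343.)
Solving the 3×3 system (Gaussian elimination) gives p = 19/22, q = 41/22, r = -80/11.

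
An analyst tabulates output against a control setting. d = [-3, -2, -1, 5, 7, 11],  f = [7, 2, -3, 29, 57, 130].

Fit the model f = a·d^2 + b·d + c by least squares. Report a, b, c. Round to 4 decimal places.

The normal system AᵀA·[a, b, c]ᵀ = Aᵀf is [[17765, 1763, 209]; [1763, 209, 17]; [209, 17, 6]]·[a, b, c]ᵀ = [19316, 1952, 222]ᵀ.
Solving the 3×3 system (Gaussian elimination) gives a = 15696/15773, b = 77418/78865, c = -35066/78865.

a = 0.9951, b = 0.9817, c = -0.4446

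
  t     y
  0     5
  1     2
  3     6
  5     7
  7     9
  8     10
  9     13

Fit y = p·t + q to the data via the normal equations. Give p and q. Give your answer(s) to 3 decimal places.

Sums needed: Σt·t = 229, Σt = 33, Σ1 = 7.
Moment sums: Σt·y = 315, Σy = 52.
Determinant 229·7 − 33² = 514.
p = (315·7 − 33·52)/514 = 489/514; q = (229·52 − 33·315)/514 = 1513/514.

p = 0.951, q = 2.944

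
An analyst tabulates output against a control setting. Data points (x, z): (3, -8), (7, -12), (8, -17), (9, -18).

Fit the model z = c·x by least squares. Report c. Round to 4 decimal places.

Normal-equation sums: Σx·x = 203.
Moment sums: Σx·z = -406.
So MᵀM·[c]ᵀ = Mᵀz: [[203]]·[c]ᵀ = [-406]ᵀ.
Hence c = -406 / 203 ≈ -2.

c = -2.0000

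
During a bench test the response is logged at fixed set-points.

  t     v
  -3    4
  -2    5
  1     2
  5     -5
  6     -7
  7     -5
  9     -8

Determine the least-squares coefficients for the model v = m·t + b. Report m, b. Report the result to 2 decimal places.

With design matrix X, XᵀX = [[205, 23]; [23, 7]] and Xᵀv = [-194, -14]ᵀ.
det = 205·7 − 23² = 906.
m = ((-194)·7 − 23·(-14))/906 = -518/453; b = (205·(-14) − 23·(-194))/906 = 796/453.

m = -1.14, b = 1.76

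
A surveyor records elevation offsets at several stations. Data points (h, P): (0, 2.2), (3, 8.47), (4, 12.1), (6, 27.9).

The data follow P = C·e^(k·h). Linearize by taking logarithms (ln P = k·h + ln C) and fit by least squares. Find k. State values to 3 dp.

With ln Pᵢ as the transformed response and hᵢ as the regressor:
XᵀX = [[61.0000, 13.0000]; [13.0000, 4]], rhs = [36.3542, 8.7468]ᵀ  (here Σh = 13.0000, Σ(h)² = 61.0000, Σln P = 8.7468, Σh·ln P = 36.3542).
Slope k = (n·Σh·ln P − Σh·Σln P)/(n·Σ(h)² − (Σh)²) = (4·36.3542 − 13.0000·8.7468)/75.0000 = 0.42277; ln C = (Σln P − k·Σh)/n = 0.81269.

k = 0.423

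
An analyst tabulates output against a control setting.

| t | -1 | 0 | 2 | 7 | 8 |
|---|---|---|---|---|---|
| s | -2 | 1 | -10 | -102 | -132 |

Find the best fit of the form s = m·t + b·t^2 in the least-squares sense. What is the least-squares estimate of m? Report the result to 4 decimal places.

Compute the Gram sums: Σt·t = 118, Σt·t^2 = 862, Σt^2·t^2 = 6514.
And Σt·s = -1788, Σt^2·s = -13488.
Δ = 118·6514 − 862² = 25608.
m = ((-1788)·6514 − 862·(-13488))/25608 = -849/1067; b = (118·(-13488) − 862·(-1788))/25608 = -2097/1067.

m = -0.7957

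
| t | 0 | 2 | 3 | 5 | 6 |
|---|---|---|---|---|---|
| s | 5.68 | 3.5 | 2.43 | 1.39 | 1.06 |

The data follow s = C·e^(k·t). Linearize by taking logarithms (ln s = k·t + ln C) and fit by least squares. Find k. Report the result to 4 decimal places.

Linearized form: ln s = k·t + ln C. From the 5 transformed points,
AᵀA = [[74.0000, 16.0000]; [16.0000, 5]], rhs = [7.1653, 4.2652]ᵀ  (here Σt = 16.0000, Σ(t)² = 74.0000, Σln s = 4.2652, Σt·ln s = 7.1653).
Δ = 74.0000·5 − (16.0000)² = 114.0000; k = (7.1653·5 − 16.0000·4.2652)/114.0000 = -0.28435, ln C = (74.0000·4.2652 − 16.0000·7.1653)/114.0000 = 1.76296.

k = -0.2844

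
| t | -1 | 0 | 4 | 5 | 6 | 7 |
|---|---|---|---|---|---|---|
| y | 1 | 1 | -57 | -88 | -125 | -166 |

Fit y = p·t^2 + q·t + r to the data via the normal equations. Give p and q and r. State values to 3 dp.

Sums needed: Σt^2·t^2 = 4579, Σt^2·t = 747, Σt^2 = 127, Σt·t = 127, Σt = 21, Σ1 = 6.
For Mᵀy: Σt^2·y = -15745, Σt·y = -2581, Σy = -434.
Normal equations: [[4579, 747, 127]; [747, 127, 21]; [127, 21, 6]]·[p, q, r]ᵀ = [-15745, -2581, -434]ᵀ.
Solving the 3×3 system (Gaussian elimination) gives p = -88901/28960, q = -14441/5792, r = 19841/14480.

p = -3.070, q = -2.493, r = 1.370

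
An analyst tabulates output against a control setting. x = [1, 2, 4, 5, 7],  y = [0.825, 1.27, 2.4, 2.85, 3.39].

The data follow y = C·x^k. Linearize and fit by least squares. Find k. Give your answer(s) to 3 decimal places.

Let Y = ln y. Fitting Y = k·ln x + ln C by least squares:
XᵀX = [[8.7791, 5.6348]; [5.6348, 5]], rhs = [5.4406, 3.1903]ᵀ  (here Σln x = 5.6348, Σ(ln x)² = 8.7791, Σln y = 3.1903, Σln x·ln y = 5.4406).
Δ = 8.7791·5 − (5.6348)² = 12.1448; k = (5.4406·5 − 5.6348·3.1903)/12.1448 = 0.75969, ln C = (8.7791·3.1903 − 5.6348·5.4406)/12.1448 = -0.21809.

k = 0.760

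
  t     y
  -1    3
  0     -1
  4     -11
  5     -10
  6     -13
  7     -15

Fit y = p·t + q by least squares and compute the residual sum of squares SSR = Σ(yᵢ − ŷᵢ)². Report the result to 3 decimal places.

SSR = 7.483

The normal system AᵀA·[p, q]ᵀ = Aᵀy is [[127, 21]; [21, 6]]·[p, q]ᵀ = [-280, -47]ᵀ.
det = 127·6 − 21² = 321.
p = ((-280)·6 − 21·(-47))/321 = -231/107; q = (127·(-47) − 21·(-280))/321 = -89/321.
Residuals: 359/321, -232/321, -670/321, 344/321, 74/321, 125/321; SSR = 2402/321.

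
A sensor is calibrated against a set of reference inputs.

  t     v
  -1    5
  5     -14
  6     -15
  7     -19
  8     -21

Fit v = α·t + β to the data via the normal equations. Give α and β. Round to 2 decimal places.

α = -2.92, β = 1.80

AᵀA·[α, β]ᵀ = Aᵀv reads: 175·α + 25·β = -466;  25·α + 5·β = -64.
(Σt·t = 175, Σt = 25, Σ1 = 5, Σt·v = -466, Σv = -64.)
Determinant 175·5 − 25² = 250.
α = ((-466)·5 − 25·(-64))/250 = -73/25; β = (175·(-64) − 25·(-466))/250 = 9/5.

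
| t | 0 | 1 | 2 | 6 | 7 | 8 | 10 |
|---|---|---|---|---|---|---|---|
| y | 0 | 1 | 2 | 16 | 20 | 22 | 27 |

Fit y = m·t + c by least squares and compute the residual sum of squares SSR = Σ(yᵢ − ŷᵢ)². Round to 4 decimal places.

SSR = 9.4486

AᵀA·[m, c]ᵀ = Aᵀy reads: 254·m + 34·c = 687;  34·m + 7·c = 88.
(Σt·t = 254, Σt = 34, Σ1 = 7, Σt·y = 687, Σy = 88.)
Eliminating c: 7·(row 1) − 34·(row 2) gives 622·m = 7·687 − 34·88 = 1817, so m = 1817/622.
Then c = (88 − 34·(1817/622))/7 = -503/311.
Residuals: 503/311, -189/622, -692/311, 28/311, 727/622, 77/311, -185/311; SSR = 5877/622.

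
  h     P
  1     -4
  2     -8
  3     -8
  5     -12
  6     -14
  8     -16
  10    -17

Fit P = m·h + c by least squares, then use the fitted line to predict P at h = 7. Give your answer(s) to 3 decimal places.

P̂ = -14.129

From the data, Σh·h = 239, Σh = 35, Σ1 = 7.
And Σh·P = -486, ΣP = -79.
Eliminating c: 7·(row 1) − 35·(row 2) gives 448·m = 7·(-486) − 35·(-79) = -637, so m = -91/64.
Then c = ((-79) − 35·(-91/64))/7 = -1871/448.
At h = 7: P̂ = (-91/64)·(7) + (-1871/448)·(1) = -3165/224.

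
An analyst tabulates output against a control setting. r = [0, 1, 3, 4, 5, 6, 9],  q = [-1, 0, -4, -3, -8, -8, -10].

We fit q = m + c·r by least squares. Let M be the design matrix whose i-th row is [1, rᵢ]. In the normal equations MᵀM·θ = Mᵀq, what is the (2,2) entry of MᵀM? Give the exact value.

Row 2 ↔ basis r, column 2 ↔ basis r, so (MᵀM)_{2,2} = Σᵢ (r)·(r) = (0)·(0) + (1)·(1) + (3)·(3) + (4)·(4) + (5)·(5) + (6)·(6) + (9)·(9) = 168.

168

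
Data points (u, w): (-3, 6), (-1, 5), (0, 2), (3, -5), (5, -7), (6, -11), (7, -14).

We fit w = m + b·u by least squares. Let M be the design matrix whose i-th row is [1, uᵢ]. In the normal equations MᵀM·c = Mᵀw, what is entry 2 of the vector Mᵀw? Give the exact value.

Entry 2 ↔ basis u, so (Mᵀw)_{2} = Σᵢ (u)·wᵢ = (-3)·(6) + (-1)·(5) + (0)·(2) + (3)·(-5) + (5)·(-7) + (6)·(-11) + (7)·(-14) = -237.

-237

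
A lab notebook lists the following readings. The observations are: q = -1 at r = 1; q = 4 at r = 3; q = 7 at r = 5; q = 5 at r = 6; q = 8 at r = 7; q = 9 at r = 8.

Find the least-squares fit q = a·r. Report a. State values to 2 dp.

Entries of AᵀA: Σr·r = 184.
Moment sums: Σr·q = 204.
a = 204/184 = 1.1087.

a = 1.11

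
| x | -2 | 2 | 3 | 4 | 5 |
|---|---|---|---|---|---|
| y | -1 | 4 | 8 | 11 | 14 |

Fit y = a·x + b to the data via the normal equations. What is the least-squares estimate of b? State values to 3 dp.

b = 2.137

Setting ∂/∂a … = 0 gives: 58·a + 12·b = 148;  12·a + 5·b = 36.
(Σx·x = 58, Σx = 12, Σ1 = 5, Σx·y = 148, Σy = 36.)
Eliminating b: 5·(row 1) − 12·(row 2) gives 146·a = 5·148 − 12·36 = 308, so a = 154/73.
Then b = (36 − 12·(154/73))/5 = 156/73.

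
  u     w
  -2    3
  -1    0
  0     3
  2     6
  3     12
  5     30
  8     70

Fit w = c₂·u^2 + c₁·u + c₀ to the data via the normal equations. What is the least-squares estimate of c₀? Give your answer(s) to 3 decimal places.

c₀ = 1.030

From the data, Σu^2·u^2 = 4835, Σu^2·u = 663, Σu^2 = 107, Σu·u = 107, Σu = 15, Σ1 = 7.
For Aᵀw: Σu^2·w = 5374, Σu·w = 752, Σw = 124.
So AᵀA·[c₂, c₁, c₀]ᵀ = Aᵀw: [[4835, 663, 107]; [663, 107, 15]; [107, 15, 7]]·[c₂, c₁, c₀]ᵀ = [5374, 752, 124]ᵀ.
Row-reducing yields c₂ = 43301/44968, c₁ = 3749/4088, c₀ = 5790/5621.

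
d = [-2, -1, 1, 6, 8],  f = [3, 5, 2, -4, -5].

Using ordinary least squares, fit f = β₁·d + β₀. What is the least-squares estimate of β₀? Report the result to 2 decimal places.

Sums needed: Σd·d = 106, Σd = 12, Σ1 = 5.
And Σd·f = -73, Σf = 1.
So AᵀA·[β₁, β₀]ᵀ = Aᵀf: [[106, 12]; [12, 5]]·[β₁, β₀]ᵀ = [-73, 1]ᵀ.
det = 106·5 − 12² = 386.
β₁ = ((-73)·5 − 12·1)/386 = -377/386; β₀ = (106·1 − 12·(-73))/386 = 491/193.

β₀ = 2.54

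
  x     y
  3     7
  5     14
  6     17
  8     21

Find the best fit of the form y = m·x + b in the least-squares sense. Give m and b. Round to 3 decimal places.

m = 2.808, b = -0.692

Entries of MᵀM: Σx·x = 134, Σx = 22, Σ1 = 4.
For Mᵀy: Σx·y = 361, Σy = 59.
Eliminating b: 4·(row 1) − 22·(row 2) gives 52·m = 4·361 − 22·59 = 146, so m = 73/26.
Then b = (59 − 22·(73/26))/4 = -9/13.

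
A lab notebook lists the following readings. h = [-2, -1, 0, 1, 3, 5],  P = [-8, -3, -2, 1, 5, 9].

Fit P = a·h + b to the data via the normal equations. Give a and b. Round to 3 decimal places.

a = 2.294, b = -1.961

The normal equations are: 40·a + 6·b = 80;  6·a + 6·b = 2.
Determinant 40·6 − 6² = 204.
a = (80·6 − 6·2)/204 = 39/17; b = (40·2 − 6·80)/204 = -100/51.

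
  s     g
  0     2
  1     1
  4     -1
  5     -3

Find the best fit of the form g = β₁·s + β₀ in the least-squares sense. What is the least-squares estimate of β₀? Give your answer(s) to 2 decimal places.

β₀ = 2.03

Normal-equation sums: Σs·s = 42, Σs = 10, Σ1 = 4.
Right-hand side: Σs·g = -18, Σg = -1.
Δ = 42·4 − 10² = 68.
β₁ = ((-18)·4 − 10·(-1))/68 = -31/34; β₀ = (42·(-1) − 10·(-18))/68 = 69/34.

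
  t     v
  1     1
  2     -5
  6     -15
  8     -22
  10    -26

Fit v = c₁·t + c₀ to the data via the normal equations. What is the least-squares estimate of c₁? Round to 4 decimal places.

Compute the Gram sums: Σt·t = 205, Σt = 27, Σ1 = 5.
Moment sums: Σt·v = -535, Σv = -67.
So XᵀX·[c₁, c₀]ᵀ = Xᵀv: [[205, 27]; [27, 5]]·[c₁, c₀]ᵀ = [-535, -67]ᵀ.
Determinant 205·5 − 27² = 296.
c₁ = ((-535)·5 − 27·(-67))/296 = -433/148; c₀ = (205·(-67) − 27·(-535))/296 = 355/148.

c₁ = -2.9257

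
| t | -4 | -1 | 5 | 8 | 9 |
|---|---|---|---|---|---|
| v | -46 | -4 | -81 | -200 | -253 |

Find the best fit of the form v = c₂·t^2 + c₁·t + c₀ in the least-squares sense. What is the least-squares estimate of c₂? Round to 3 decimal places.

Entries of MᵀM: Σt^2·t^2 = 11539, Σt^2·t = 1301, Σt^2 = 187, Σt·t = 187, Σt = 17, Σ1 = 5.
Moment sums: Σt^2·v = -36058, Σt·v = -4094, Σv = -584.
Normal equations: [[11539, 1301, 187]; [1301, 187, 17]; [187, 17, 5]]·[c₂, c₁, c₀]ᵀ = [-36058, -4094, -584]ᵀ.
Inverting the 3×3 Gram matrix, [c₂, c₁, c₀]ᵀ = [-90469/30156, -26323/30156, -1171/718]ᵀ.

c₂ = -3.000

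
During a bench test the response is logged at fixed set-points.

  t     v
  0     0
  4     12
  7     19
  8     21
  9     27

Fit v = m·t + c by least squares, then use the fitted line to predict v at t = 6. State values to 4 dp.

v̂ = 16.9248

From the data, Σt·t = 210, Σt = 28, Σ1 = 5.
Moment sums: Σt·v = 592, Σv = 79.
Δ = 210·5 − 28² = 266.
m = (592·5 − 28·79)/266 = 374/133; c = (210·79 − 28·592)/266 = 1/19.
At t = 6: v̂ = (374/133)·(6) + (1/19)·(1) = 2251/133.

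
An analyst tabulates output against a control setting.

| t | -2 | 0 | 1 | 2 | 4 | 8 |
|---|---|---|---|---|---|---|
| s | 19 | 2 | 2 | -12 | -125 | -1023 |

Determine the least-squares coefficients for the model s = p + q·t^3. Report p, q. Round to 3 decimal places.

Sums needed: Σ1 = 6, Σt^3 = 577, Σt^3·t^3 = 266369.
For Aᵀs: Σs = -1137, Σt^3·s = -532022.
So AᵀA·[p, q]ᵀ = Aᵀs: [[6, 577]; [577, 266369]]·[p, q]ᵀ = [-1137, -532022]ᵀ.
Δ = 6·266369 − 577² = 1265285.
p = ((-1137)·266369 − 577·(-532022))/1265285 = 4115141/1265285; q = (6·(-532022) − 577·(-1137))/1265285 = -2536083/1265285.

p = 3.252, q = -2.004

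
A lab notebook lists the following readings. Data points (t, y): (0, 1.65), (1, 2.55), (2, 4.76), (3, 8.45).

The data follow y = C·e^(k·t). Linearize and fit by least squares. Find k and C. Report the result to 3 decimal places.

Taking logs, ln y = k·t + ln C, so regress ln y on t.
XᵀX = [[14.0000, 6.0000]; [6.0000, 4]], rhs = [10.4591, 5.1313]ᵀ  (here Σt = 6.0000, Σ(t)² = 14.0000, Σln y = 5.1313, Σt·ln y = 10.4591).
Solving (det = 20.0000): k = 0.55243, ln C = 0.45417, so C = exp(0.45417) = 1.57487.

k = 0.552, C = 1.575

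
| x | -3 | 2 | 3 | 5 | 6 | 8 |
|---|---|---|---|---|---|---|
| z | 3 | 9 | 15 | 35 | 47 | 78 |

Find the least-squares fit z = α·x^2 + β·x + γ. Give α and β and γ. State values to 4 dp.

α = 0.9482, β = 2.0673, γ = 0.7000

The normal equations are: 6195·α + 861·β + 147·γ = 7757;  861·α + 147·β + 21·γ = 1135;  147·α + 21·β + 6·γ = 187.
Inverting the 3×3 Gram matrix, [α, β, γ]ᵀ = [531/560, 3473/1680, 7/10]ᵀ.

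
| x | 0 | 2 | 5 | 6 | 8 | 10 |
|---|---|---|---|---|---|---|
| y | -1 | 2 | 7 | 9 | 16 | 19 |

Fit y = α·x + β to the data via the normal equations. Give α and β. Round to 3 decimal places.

Entries of MᵀM: Σx·x = 229, Σx = 31, Σ1 = 6.
And Σx·y = 411, Σy = 52.
Normal equations: [[229, 31]; [31, 6]]·[α, β]ᵀ = [411, 52]ᵀ.
Determinant 229·6 − 31² = 413.
α = (411·6 − 31·52)/413 = 122/59; β = (229·52 − 31·411)/413 = -119/59.

α = 2.068, β = -2.017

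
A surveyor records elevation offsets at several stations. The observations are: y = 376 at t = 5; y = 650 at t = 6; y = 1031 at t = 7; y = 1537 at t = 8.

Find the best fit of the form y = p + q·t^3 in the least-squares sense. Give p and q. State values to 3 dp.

From the data, Σ1 = 4, Σt^3 = 1196, Σt^3·t^3 = 442074.
Moment sums: Σy = 3594, Σt^3·y = 1327977.
XᵀX·[p, q]ᵀ = Xᵀy becomes [[4, 1196]; [1196, 442074]]·[p, q]ᵀ = [3594, 1327977]ᵀ.
Eliminating q: 442074·(row 1) − 1196·(row 2) gives 337880·p = 442074·3594 − 1196·1327977 = 553464, so p = 69183/42235.
Then q = (1327977 − 1196·(69183/42235))/442074 = 253371/84470.

p = 1.638, q = 3.000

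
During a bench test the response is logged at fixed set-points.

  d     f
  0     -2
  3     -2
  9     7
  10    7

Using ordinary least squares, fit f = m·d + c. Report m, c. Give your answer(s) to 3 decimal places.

The normal system MᵀM·[m, c]ᵀ = Mᵀf is [[190, 22]; [22, 4]]·[m, c]ᵀ = [127, 10]ᵀ.
Eliminating c: 4·(row 1) − 22·(row 2) gives 276·m = 4·127 − 22·10 = 288, so m = 24/23.
Then c = (10 − 22·(24/23))/4 = -149/46.

m = 1.043, c = -3.239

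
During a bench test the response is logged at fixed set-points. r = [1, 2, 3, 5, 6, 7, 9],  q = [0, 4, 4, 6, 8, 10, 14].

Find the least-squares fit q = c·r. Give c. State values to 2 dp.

The normal equations are: 205·c = 294.
Hence c = 294 / 205 ≈ 1.43415.

c = 1.43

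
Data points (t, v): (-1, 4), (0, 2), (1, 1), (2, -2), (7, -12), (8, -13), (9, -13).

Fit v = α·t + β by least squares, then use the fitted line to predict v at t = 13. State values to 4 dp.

The normal system AᵀA·[α, β]ᵀ = Aᵀv is [[200, 26]; [26, 7]]·[α, β]ᵀ = [-312, -33]ᵀ.
Eliminating β: 7·(row 1) − 26·(row 2) gives 724·α = 7·(-312) − 26·(-33) = -1326, so α = -663/362.
Then β = ((-33) − 26·(-663/362))/7 = 378/181.
At t = 13: v̂ = (-663/362)·(13) + (378/181)·(1) = -7863/362.

v̂ = -21.7210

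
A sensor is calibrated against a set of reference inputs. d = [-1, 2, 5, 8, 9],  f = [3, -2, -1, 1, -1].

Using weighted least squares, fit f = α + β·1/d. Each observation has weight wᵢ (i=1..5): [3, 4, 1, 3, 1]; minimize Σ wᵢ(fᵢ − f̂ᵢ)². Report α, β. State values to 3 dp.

α = 0.084, β = -3.149

Forming MᵀWM = [[12, -113/360]; [-113/360, 531259/129600]] and MᵀWf = [2, -4657/360]ᵀ gives MᵀWM·[α, β]ᵀ = MᵀWf.
Eliminating β: (531259/129600)·(row 1) − (-113/360)·(row 2) gives (6362339/129600)·α = (531259/129600)·2 − (-113/360)·(-4657/360) = 178759/43200, so α = 536277/6362339.
Then β = ((-4657/360) − (-113/360)·(536277/6362339))/(531259/129600) = -20036880/6362339.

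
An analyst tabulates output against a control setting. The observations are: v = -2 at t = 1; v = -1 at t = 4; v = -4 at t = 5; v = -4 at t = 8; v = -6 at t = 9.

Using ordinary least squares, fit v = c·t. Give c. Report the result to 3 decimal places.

c = -0.599

The normal equations are: 187·c = -112.
c = (-112)/187 = -0.59893.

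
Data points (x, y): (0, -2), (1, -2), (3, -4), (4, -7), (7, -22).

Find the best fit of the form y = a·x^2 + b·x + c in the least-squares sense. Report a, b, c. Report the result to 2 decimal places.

From the data, Σx^2·x^2 = 2739, Σx^2·x = 435, Σx^2 = 75, Σx·x = 75, Σx = 15, Σ1 = 5.
For Mᵀy: Σx^2·y = -1228, Σx·y = -196, Σy = -37.
Normal equations: [[2739, 435, 75]; [435, 75, 15]; [75, 15, 5]]·[a, b, c]ᵀ = [-1228, -196, -37]ᵀ.
Solving the 3×3 system (Gaussian elimination) gives a = -13/24, b = 23/24, c = -43/20.

a = -0.54, b = 0.96, c = -2.15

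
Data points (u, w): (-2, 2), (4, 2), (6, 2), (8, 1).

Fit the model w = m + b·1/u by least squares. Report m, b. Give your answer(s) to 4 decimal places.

Setting ∂/∂m … = 0 gives: 4·m + (1/24)·b = 7;  (1/24)·m + (205/576)·b = -1/24.
det = 4·(205/576) − (1/24)² = 91/64.
m = (7·(205/576) − (1/24)·(-1/24))/(91/64) = 1436/819; b = (4·(-1/24) − (1/24)·7)/(91/64) = -88/273.

m = 1.7534, b = -0.3223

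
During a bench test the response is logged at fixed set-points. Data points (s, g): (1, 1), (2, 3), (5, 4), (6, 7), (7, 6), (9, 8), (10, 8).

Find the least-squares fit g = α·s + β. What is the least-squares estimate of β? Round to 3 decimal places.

Forming MᵀM = [[296, 40]; [40, 7]] and Mᵀg = [263, 37]ᵀ gives MᵀM·[α, β]ᵀ = Mᵀg.
Δ = 296·7 − 40² = 472.
α = (263·7 − 40·37)/472 = 361/472; β = (296·37 − 40·263)/472 = 54/59.

β = 0.915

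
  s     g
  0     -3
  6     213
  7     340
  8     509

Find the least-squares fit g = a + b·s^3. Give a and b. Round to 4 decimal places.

With design matrix M, MᵀM = [[4, 1071]; [1071, 426449]] and Mᵀg = [1059, 423236]ᵀ.
Determinant 4·426449 − 1071² = 558755.
a = (1059·426449 − 1071·423236)/558755 = -3; b = (4·423236 − 1071·1059)/558755 = 1.

a = -3.0000, b = 1.0000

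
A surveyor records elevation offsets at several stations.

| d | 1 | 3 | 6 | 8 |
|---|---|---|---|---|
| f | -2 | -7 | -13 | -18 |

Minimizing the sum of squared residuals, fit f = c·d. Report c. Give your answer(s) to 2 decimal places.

c = -2.23

The normal equations are: 110·c = -245.
(Σd·d = 110, Σd·f = -245.)
Hence c = -245 / 110 ≈ -2.22727.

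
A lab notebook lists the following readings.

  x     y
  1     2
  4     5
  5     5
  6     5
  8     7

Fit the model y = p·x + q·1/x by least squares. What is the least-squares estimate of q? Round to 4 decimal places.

q = 1.3149

Forming AᵀA = [[142, 5]; [5, 16501/14400]] and Aᵀy = [133, 143/24]ᵀ gives AᵀA·[p, q]ᵀ = Aᵀy.
Determinant 142·(16501/14400) − 5² = 991571/7200.
p = (133·(16501/14400) − 5·(143/24))/(991571/7200) = 1765633/1983142; q = (142·(143/24) − 5·133)/(991571/7200) = 1303800/991571.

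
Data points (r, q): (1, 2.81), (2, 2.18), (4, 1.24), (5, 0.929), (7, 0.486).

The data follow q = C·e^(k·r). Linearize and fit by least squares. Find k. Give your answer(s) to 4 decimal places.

Linearized form: ln q = k·r + ln C. From the 5 transformed points,
Σr = 19.0000, Σ(r)² = 95.0000, Σln q = 1.2324, Σr·ln q = -1.9668.
Equations: 95.0000·k + 19.0000·ln C = -1.9668;  19.0000·k + 5·ln C = 1.2324.
Slope k = (n·Σr·ln q − Σr·Σln q)/(n·Σ(r)² − (Σr)²) = (5·-1.9668 − 19.0000·1.2324)/114.0000 = -0.29167; ln C = (Σln q − k·Σr)/n = 1.35482.

k = -0.2917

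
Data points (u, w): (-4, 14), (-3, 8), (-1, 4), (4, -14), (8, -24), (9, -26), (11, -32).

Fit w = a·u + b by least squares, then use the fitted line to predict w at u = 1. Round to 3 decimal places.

ŵ = -2.705

The normal equations are: 308·a + 24·b = -918;  24·a + 7·b = -70.
(Σu·u = 308, Σu = 24, Σ1 = 7, Σu·w = -918, Σw = -70.)
Determinant 308·7 − 24² = 1580.
a = ((-918)·7 − 24·(-70))/1580 = -2373/790; b = (308·(-70) − 24·(-918))/1580 = 118/395.
At u = 1: ŵ = (-2373/790)·(1) + (118/395)·(1) = -2137/790.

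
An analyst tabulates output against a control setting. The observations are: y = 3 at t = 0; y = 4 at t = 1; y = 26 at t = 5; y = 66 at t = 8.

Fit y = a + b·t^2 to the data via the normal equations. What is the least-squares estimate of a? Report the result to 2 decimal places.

a = 2.64

The normal equations are: 4·a + 90·b = 99;  90·a + 4722·b = 4878.
Δ = 4·4722 − 90² = 10788.
a = (99·4722 − 90·4878)/10788 = 153/58; b = (4·4878 − 90·99)/10788 = 57/58.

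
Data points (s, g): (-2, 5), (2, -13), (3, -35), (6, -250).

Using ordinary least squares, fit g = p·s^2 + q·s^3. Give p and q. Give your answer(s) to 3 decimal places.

Sums needed: Σs^2·s^2 = 1409, Σs^2·s^3 = 8019, Σs^3·s^3 = 47513.
And Σs^2·g = -9347, Σs^3·g = -55089.
So MᵀM·[p, q]ᵀ = Mᵀg: [[1409, 8019]; [8019, 47513]]·[p, q]ᵀ = [-9347, -55089]ᵀ.
Determinant 1409·47513 − 8019² = 2641456.
p = ((-9347)·47513 − 8019·(-55089))/2641456 = -293165/330182; q = (1409·(-55089) − 8019·(-9347))/2641456 = -333351/330182.

p = -0.888, q = -1.010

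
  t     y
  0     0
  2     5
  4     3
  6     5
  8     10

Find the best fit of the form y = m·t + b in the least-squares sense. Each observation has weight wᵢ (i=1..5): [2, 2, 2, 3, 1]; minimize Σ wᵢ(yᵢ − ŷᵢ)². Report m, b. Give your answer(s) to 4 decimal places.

m = 0.8609, b = 0.8284

Forming AᵀWA = [[212, 38]; [38, 10]] and AᵀWy = [214, 41]ᵀ gives AᵀWA·[m, b]ᵀ = AᵀWy.
Δ = 212·10 − 38² = 676.
m = (214·10 − 38·41)/676 = 291/338; b = (212·41 − 38·214)/676 = 140/169.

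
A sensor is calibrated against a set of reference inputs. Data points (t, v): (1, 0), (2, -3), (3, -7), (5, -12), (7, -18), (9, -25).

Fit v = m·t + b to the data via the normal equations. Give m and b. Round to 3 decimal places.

Setting ∂/∂m … = 0 gives: 169·m + 27·b = -438;  27·m + 6·b = -65.
Eliminating b: 6·(row 1) − 27·(row 2) gives 285·m = 6·(-438) − 27·(-65) = -873, so m = -291/95.
Then b = ((-65) − 27·(-291/95))/6 = 841/285.

m = -3.063, b = 2.951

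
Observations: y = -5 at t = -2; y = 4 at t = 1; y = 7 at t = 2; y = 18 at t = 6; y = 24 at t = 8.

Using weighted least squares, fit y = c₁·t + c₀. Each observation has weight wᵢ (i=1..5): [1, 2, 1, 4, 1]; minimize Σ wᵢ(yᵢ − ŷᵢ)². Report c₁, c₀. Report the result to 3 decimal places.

c₁ = 2.854, c₀ = 0.998

Normal-equation sums: Σwᵢ·t·t = 218, Σwᵢ·t = 34, Σwᵢ·1 = 9.
For AᵀWy: Σwᵢ·t·y = 656, Σwᵢ·y = 106.
det = 218·9 − 34² = 806.
c₁ = (656·9 − 34·106)/806 = 1150/403; c₀ = (218·106 − 34·656)/806 = 402/403.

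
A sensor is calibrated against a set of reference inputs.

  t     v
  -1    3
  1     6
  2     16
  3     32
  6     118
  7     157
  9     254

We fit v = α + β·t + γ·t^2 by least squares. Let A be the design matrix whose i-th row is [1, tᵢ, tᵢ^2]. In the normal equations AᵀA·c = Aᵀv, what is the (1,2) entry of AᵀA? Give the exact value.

27

Row 1 ↔ basis 1, column 2 ↔ basis t, so (AᵀA)_{1,2} = Σᵢ t = (1)·(-1) + (1)·(1) + (1)·(2) + (1)·(3) + (1)·(6) + (1)·(7) + (1)·(9) = 27.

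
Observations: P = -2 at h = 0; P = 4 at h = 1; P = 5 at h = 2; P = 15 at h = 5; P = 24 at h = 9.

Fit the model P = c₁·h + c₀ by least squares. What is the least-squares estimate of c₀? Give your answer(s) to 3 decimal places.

Entries of AᵀA: Σh·h = 111, Σh = 17, Σ1 = 5.
For AᵀP: Σh·P = 305, ΣP = 46.
Normal equations: [[111, 17]; [17, 5]]·[c₁, c₀]ᵀ = [305, 46]ᵀ.
Eliminating c₀: 5·(row 1) − 17·(row 2) gives 266·c₁ = 5·305 − 17·46 = 743, so c₁ = 743/266.
Then c₀ = (46 − 17·(743/266))/5 = -79/266.

c₀ = -0.297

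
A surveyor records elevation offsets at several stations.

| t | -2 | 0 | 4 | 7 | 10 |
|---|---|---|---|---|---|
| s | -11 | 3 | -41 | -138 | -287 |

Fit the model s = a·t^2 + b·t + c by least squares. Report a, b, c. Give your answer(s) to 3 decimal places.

The normal equations are: 12673·a + 1399·b + 169·c = -36162;  1399·a + 169·b + 19·c = -3978;  169·a + 19·b + 5·c = -474.
(Σt^2·t^2 = 12673, Σt^2·t = 1399, Σt^2 = 169, Σt·t = 169, Σt = 19, Σ1 = 5, Σt^2·s = -36162, Σt·s = -3978, Σs = -474.)
Inverting the 3×3 Gram matrix, [a, b, c]ᵀ = [-954/319, 285/319, 921/319]ᵀ.

a = -2.991, b = 0.893, c = 2.887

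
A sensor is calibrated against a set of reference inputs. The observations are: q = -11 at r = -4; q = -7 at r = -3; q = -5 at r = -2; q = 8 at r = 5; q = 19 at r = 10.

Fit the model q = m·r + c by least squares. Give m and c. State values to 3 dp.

m = 2.045, c = -1.654

From the data, Σr·r = 154, Σr = 6, Σ1 = 5.
Moment sums: Σr·q = 305, Σq = 4.
det = 154·5 − 6² = 734.
m = (305·5 − 6·4)/734 = 1501/734; c = (154·4 − 6·305)/734 = -607/367.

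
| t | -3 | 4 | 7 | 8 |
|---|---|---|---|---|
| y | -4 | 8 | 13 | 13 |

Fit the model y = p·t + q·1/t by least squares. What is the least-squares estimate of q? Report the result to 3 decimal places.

q = -1.196

Normal-equation sums: Σt·t = 138, Σt·1/t = 4, Σ1/t·1/t = 5917/28224.
Right-hand side: Σt·y = 239, Σ1/t·y = 1145/168.
So AᵀA·[p, q]ᵀ = Aᵀy: [[138, 4]; [4, 5917/28224]]·[p, q]ᵀ = [239, 1145/168]ᵀ.
Eliminating q: (5917/28224)·(row 1) − 4·(row 2) gives (60827/4704)·p = (5917/28224)·239 − 4·(1145/168) = 644723/28224, so p = 644723/364962.
Then q = ((1145/168) − 4·(644723/364962))/(5917/28224) = -72744/60827.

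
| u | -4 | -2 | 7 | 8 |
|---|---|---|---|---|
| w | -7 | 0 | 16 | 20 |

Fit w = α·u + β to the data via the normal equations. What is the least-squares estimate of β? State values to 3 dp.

β = 2.565

AᵀA·[α, β]ᵀ = Aᵀw reads: 133·α + 9·β = 300;  9·α + 4·β = 29.
(Σu·u = 133, Σu = 9, Σ1 = 4, Σu·w = 300, Σw = 29.)
Determinant 133·4 − 9² = 451.
α = (300·4 − 9·29)/451 = 939/451; β = (133·29 − 9·300)/451 = 1157/451.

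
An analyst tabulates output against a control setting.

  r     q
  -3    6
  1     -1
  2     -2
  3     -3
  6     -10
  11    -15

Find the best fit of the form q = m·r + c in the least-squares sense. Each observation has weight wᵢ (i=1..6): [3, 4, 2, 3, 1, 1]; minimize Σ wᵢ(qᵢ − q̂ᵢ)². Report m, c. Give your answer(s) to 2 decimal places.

m = -1.54, c = 1.04

Sums needed: Σwᵢ·r·r = 223, Σwᵢ·r = 25, Σwᵢ·1 = 14.
And Σwᵢ·r·q = -318, Σwᵢ·q = -24.
Normal equations: [[223, 25]; [25, 14]]·[m, c]ᵀ = [-318, -24]ᵀ.
Determinant 223·14 − 25² = 2497.
m = ((-318)·14 − 25·(-24))/2497 = -3852/2497; c = (223·(-24) − 25·(-318))/2497 = 2598/2497.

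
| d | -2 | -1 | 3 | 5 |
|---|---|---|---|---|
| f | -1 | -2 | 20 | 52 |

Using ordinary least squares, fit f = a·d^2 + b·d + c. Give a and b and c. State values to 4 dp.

a = 1.6366, b = 2.5495, c = -1.8941

Sums needed: Σd^2·d^2 = 723, Σd^2·d = 143, Σd^2 = 39, Σd·d = 39, Σd = 5, Σ1 = 4.
And Σd^2·f = 1474, Σd·f = 324, Σf = 69.
Solving the 3×3 system (Gaussian elimination) gives a = 3833/2342, b = 5971/2342, c = -2218/1171.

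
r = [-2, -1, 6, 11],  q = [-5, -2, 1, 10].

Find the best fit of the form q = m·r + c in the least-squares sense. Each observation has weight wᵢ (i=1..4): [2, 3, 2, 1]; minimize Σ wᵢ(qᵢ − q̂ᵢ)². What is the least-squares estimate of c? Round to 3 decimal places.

Compute the Gram sums: Σwᵢ·r·r = 204, Σwᵢ·r = 16, Σwᵢ·1 = 8.
Moment sums: Σwᵢ·r·q = 148, Σwᵢ·q = -4.
Normal equations: [[204, 16]; [16, 8]]·[m, c]ᵀ = [148, -4]ᵀ.
Eliminating c: 8·(row 1) − 16·(row 2) gives 1376·m = 8·148 − 16·(-4) = 1248, so m = 39/43.
Then c = ((-4) − 16·(39/43))/8 = -199/86.

c = -2.314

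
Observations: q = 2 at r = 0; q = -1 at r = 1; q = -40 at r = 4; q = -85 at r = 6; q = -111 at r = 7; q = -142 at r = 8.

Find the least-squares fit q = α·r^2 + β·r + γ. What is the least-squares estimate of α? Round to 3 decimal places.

α = -1.846

Normal-equation sums: Σr^2·r^2 = 8050, Σr^2·r = 1136, Σr^2 = 166, Σr·r = 166, Σr = 26, Σ1 = 6.
For Aᵀq: Σr^2·q = -18228, Σr·q = -2584, Σq = -377.
Inverting the 3×3 Gram matrix, [α, β, γ]ᵀ = [-853/462, -7841/2310, 207/70]ᵀ.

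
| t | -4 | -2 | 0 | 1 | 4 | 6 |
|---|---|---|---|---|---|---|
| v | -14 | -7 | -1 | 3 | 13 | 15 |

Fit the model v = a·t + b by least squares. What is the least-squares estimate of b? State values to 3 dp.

b = -1.012

Normal-equation sums: Σt·t = 73, Σt = 5, Σ1 = 6.
For Aᵀv: Σt·v = 215, Σv = 9.
AᵀA·[a, b]ᵀ = Aᵀv becomes [[73, 5]; [5, 6]]·[a, b]ᵀ = [215, 9]ᵀ.
Determinant 73·6 − 5² = 413.
a = (215·6 − 5·9)/413 = 1245/413; b = (73·9 − 5·215)/413 = -418/413.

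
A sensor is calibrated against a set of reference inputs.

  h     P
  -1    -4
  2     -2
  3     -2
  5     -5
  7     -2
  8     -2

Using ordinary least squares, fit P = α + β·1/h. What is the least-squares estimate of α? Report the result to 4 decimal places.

From the data, Σ1 = 6, Σ1/h = 253/840, Σ1/h·1/h = 1014049/705600.
Right-hand side: ΣP = -17, Σ1/h·P = 67/84.
Normal equations: [[6, 253/840]; [253/840, 1014049/705600]]·[α, β]ᵀ = [-17, 67/84]ᵀ.
Eliminating β: (1014049/705600)·(row 1) − (253/840)·(row 2) gives (1204057/141120)·α = (1014049/705600)·(-17) − (253/840)·(67/84) = -5802781/235200, so α = -17408343/6020285.
Then β = ((67/84) − (253/840)·(-17408343/6020285))/(1014049/705600) = 1397928/1204057.

α = -2.8916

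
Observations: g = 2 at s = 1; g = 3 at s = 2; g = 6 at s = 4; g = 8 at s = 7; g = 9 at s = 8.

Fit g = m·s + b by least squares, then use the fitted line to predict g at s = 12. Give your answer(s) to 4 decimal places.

ĝ = 13.1183

With design matrix M, MᵀM = [[134, 22]; [22, 5]] and Mᵀg = [160, 28]ᵀ.
Eliminating b: 5·(row 1) − 22·(row 2) gives 186·m = 5·160 − 22·28 = 184, so m = 92/93.
Then b = (28 − 22·(92/93))/5 = 116/93.
At s = 12: ĝ = (92/93)·(12) + (116/93)·(1) = 1220/93.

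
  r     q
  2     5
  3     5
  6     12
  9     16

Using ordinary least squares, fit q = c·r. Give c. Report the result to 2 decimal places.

Compute the Gram sums: Σr·r = 130.
Moment sums: Σr·q = 241.
XᵀX·[c]ᵀ = Xᵀq becomes [[130]]·[c]ᵀ = [241]ᵀ.
c = 241/130 = 1.85385.

c = 1.85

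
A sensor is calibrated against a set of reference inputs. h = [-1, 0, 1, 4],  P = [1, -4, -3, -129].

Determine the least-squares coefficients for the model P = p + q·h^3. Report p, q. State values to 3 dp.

Setting ∂/∂p … = 0 gives: 4·p + 64·q = -135;  64·p + 4098·q = -8260.
Determinant 4·4098 − 64² = 12296.
p = ((-135)·4098 − 64·(-8260))/12296 = -12295/6148; q = (4·(-8260) − 64·(-135))/12296 = -3050/1537.

p = -2.000, q = -1.984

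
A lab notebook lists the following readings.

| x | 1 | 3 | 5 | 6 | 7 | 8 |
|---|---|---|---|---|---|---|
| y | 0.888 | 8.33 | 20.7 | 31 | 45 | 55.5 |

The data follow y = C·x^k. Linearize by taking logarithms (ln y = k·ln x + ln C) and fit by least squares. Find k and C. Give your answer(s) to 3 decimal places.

k = 1.988, C = 0.896

Taking logs, ln y = k·ln x + ln C, so regress ln y on ln x.
AᵀA = [[15.1183, 8.5252]; [8.5252, 6]], rhs = [29.1179, 16.2882]ᵀ  (here Σln x = 8.5252, Σ(ln x)² = 15.1183, Σln y = 16.2882, Σln x·ln y = 29.1179).
Slope k = (n·Σln x·ln y − Σln x·Σln y)/(n·Σ(ln x)² − (Σln x)²) = (6·29.1179 − 8.5252·16.2882)/18.0313 = 1.98805; ln C = (Σln y − k·Σln x)/n = -0.11003, so C = exp(-0.11003) = 0.89580.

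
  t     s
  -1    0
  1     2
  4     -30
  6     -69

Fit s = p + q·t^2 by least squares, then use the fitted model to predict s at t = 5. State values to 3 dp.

Forming MᵀM = [[4, 54]; [54, 1554]] and Mᵀs = [-97, -2962]ᵀ gives MᵀM·[p, q]ᵀ = Mᵀs.
Determinant 4·1554 − 54² = 3300.
p = ((-97)·1554 − 54·(-2962))/3300 = 307/110; q = (4·(-2962) − 54·(-97))/3300 = -661/330.
At t = 5: ŝ = (307/110)·(1) + (-661/330)·(25) = -7802/165.

ŝ = -47.285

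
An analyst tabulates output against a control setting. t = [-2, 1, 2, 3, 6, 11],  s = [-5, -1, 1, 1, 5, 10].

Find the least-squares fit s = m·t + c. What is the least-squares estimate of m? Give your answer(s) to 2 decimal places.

Normal-equation sums: Σt·t = 175, Σt = 21, Σ1 = 6.
And Σt·s = 154, Σs = 11.
Normal equations: [[175, 21]; [21, 6]]·[m, c]ᵀ = [154, 11]ᵀ.
det = 175·6 − 21² = 609.
m = (154·6 − 21·11)/609 = 33/29; c = (175·11 − 21·154)/609 = -187/87.

m = 1.14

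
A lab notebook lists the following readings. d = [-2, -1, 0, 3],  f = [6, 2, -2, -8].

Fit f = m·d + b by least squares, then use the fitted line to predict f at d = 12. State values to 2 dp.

f̂ = -33.07

The normal system AᵀA·[m, b]ᵀ = Aᵀf is [[14, 0]; [0, 4]]·[m, b]ᵀ = [-38, -2]ᵀ.
Determinant 14·4 − 0² = 56.
m = ((-38)·4 − 0·(-2))/56 = -19/7; b = (14·(-2) − 0·(-38))/56 = -1/2.
At d = 12: f̂ = (-19/7)·(12) + (-1/2)·(1) = -463/14.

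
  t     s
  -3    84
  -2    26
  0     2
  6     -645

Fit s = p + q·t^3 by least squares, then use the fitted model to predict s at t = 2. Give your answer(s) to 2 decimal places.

ŝ = -21.59

From the data, Σ1 = 4, Σt^3 = 181, Σt^3·t^3 = 47449.
For Aᵀs: Σs = -533, Σt^3·s = -141796.
Eliminating q: 47449·(row 1) − 181·(row 2) gives 157035·p = 47449·(-533) − 181·(-141796) = 374759, so p = 374759/157035.
Then q = ((-141796) − 181·(374759/157035))/47449 = -470711/157035.
At t = 2: ŝ = (374759/157035)·(1) + (-470711/157035)·(8) = -3390929/157035.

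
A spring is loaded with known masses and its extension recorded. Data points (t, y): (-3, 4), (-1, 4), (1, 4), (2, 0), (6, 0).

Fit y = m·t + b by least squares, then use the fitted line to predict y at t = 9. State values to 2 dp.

Compute the Gram sums: Σt·t = 51, Σt = 5, Σ1 = 5.
For Aᵀy: Σt·y = -12, Σy = 12.
So AᵀA·[m, b]ᵀ = Aᵀy: [[51, 5]; [5, 5]]·[m, b]ᵀ = [-12, 12]ᵀ.
Determinant 51·5 − 5² = 230.
m = ((-12)·5 − 5·12)/230 = -12/23; b = (51·12 − 5·(-12))/230 = 336/115.
At t = 9: ŷ = (-12/23)·(9) + (336/115)·(1) = -204/115.

ŷ = -1.77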